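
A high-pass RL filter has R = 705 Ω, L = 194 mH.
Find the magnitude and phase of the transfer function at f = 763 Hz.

Step 1 — Angular frequency: ω = 2π·763 = 4794 rad/s.
Step 2 — Transfer function: H(jω) = jωL/(R + jωL).
Step 3 — Numerator jωL = j·930; denominator R + jωL = 705 + j930.
Step 4 — H = 0.6351 + j0.4814.
Step 5 — Magnitude: |H| = 0.7969 (-2.0 dB); phase: φ = 37.2°.

|H| = 0.7969 (-2.0 dB), φ = 37.2°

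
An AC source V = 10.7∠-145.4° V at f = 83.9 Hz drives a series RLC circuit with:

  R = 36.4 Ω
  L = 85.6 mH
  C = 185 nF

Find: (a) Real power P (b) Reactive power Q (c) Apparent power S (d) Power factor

Step 1 — Angular frequency: ω = 2π·f = 2π·83.9 = 527.2 rad/s.
Step 2 — Component impedances:
  R: Z = R = 36.4 Ω
  L: Z = jωL = j·527.2·0.0856 = 0 + j45.12 Ω
  C: Z = 1/(jωC) = -j/(ω·C) = 0 - j1.025e+04 Ω
Step 3 — Series combination: Z_total = R + L + C = 36.4 - j1.021e+04 Ω = 1.021e+04∠-89.8° Ω.
Step 4 — Source phasor: V = 10.7∠-145.4° V = -8.808 - j6.076 V.
Step 5 — Current: I = V / Z = 0.0005921 - j0.0008649 A = 0.001048∠-55.6° A.
Step 6 — Complex power: S = V·I* = 3.999e-05 - j0.01121 VA.
Step 7 — Real power: P = Re(S) = 3.999e-05 W.
Step 8 — Reactive power: Q = Im(S) = -0.01121 VAR.
Step 9 — Apparent power: |S| = 0.01121 VA.
Step 10 — Power factor: PF = P/|S| = 0.003566 (leading).

(a) P = 3.999e-05 W  (b) Q = -0.01121 VAR  (c) S = 0.01121 VA  (d) PF = 0.003566 (leading)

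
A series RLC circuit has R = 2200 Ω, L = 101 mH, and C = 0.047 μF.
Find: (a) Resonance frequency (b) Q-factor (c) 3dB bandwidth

Step 1 — Resonance: ω₀ = 1/√(LC) = 1/√(0.101·4.7e-08) = 1.451e+04 rad/s.
Step 2 — f₀ = ω₀/(2π) = 2310 Hz.
Step 3 — Series Q: Q = ω₀L/R = 1.451e+04·0.101/2200 = 0.6663.
Step 4 — Bandwidth: Δω = ω₀/Q = 2.178e+04 rad/s; BW = Δω/(2π) = 3467 Hz.

(a) f₀ = 2310 Hz  (b) Q = 0.6663  (c) BW = 3467 Hz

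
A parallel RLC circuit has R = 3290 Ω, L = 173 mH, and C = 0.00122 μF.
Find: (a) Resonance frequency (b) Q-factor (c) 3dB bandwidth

Step 1 — Resonance: ω₀ = 1/√(LC) = 1/√(0.173·1.22e-09) = 6.883e+04 rad/s.
Step 2 — f₀ = ω₀/(2π) = 1.096e+04 Hz.
Step 3 — Parallel Q: Q = R/(ω₀L) = 3290/(6.883e+04·0.173) = 0.2763.
Step 4 — Bandwidth: Δω = ω₀/Q = 2.491e+05 rad/s; BW = Δω/(2π) = 3.965e+04 Hz.

(a) f₀ = 1.096e+04 Hz  (b) Q = 0.2763  (c) BW = 3.965e+04 Hz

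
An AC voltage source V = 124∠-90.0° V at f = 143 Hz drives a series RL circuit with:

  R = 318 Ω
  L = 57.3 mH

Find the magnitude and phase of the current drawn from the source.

Step 1 — Angular frequency: ω = 2π·f = 2π·143 = 898.5 rad/s.
Step 2 — Component impedances:
  R: Z = R = 318 Ω
  L: Z = jωL = j·898.5·0.0573 = 0 + j51.48 Ω
Step 3 — Series combination: Z_total = R + L = 318 + j51.48 Ω = 322.1∠9.2° Ω.
Step 4 — Source phasor: V = 124∠-90.0° V = 0 - j124 V.
Step 5 — Ohm's law: I = V / Z_total = (0 - j124) / (318 + j51.48) = -0.06152 - j0.38 A.
Step 6 — Convert to polar: |I| = 0.3849 A, ∠I = -99.2°.

I = 0.3849∠-99.2° A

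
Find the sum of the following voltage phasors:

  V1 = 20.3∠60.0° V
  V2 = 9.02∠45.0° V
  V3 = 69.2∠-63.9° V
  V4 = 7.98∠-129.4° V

Step 1 — Convert each phasor to rectangular form:
  V1 = 20.3·(cos(60.0°) + j·sin(60.0°)) = 10.15 + j17.58 V
  V2 = 9.02·(cos(45.0°) + j·sin(45.0°)) = 6.378 + j6.378 V
  V3 = 69.2·(cos(-63.9°) + j·sin(-63.9°)) = 30.44 - j62.14 V
  V4 = 7.98·(cos(-129.4°) + j·sin(-129.4°)) = -5.065 - j6.166 V
Step 2 — Sum components: V_total = 41.91 - j44.35 V.
Step 3 — Convert to polar: |V_total| = 61.02 V, ∠V_total = -46.6°.

V_total = 61.02∠-46.6° V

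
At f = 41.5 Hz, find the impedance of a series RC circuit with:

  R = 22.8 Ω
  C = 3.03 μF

Step 1 — Angular frequency: ω = 2π·f = 2π·41.5 = 260.8 rad/s.
Step 2 — Component impedances:
  R: Z = R = 22.8 Ω
  C: Z = 1/(jωC) = -j/(ω·C) = 0 - j1266 Ω
Step 3 — Series combination: Z_total = R + C = 22.8 - j1266 Ω = 1266∠-89.0° Ω.

Z = 22.8 - j1266 Ω = 1266∠-89.0° Ω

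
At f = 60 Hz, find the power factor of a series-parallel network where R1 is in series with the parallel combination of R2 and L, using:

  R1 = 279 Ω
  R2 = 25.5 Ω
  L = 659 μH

Step 1 — Angular frequency: ω = 2π·f = 2π·60 = 377 rad/s.
Step 2 — Component impedances:
  R1: Z = R = 279 Ω
  R2: Z = R = 25.5 Ω
  L: Z = jωL = j·377·0.000659 = 0 + j0.2484 Ω
Step 3 — Parallel branch: R2 || L = 1/(1/R2 + 1/L) = 0.00242 + j0.2484 Ω.
Step 4 — Series with R1: Z_total = R1 + (R2 || L) = 279 + j0.2484 Ω = 279∠0.1° Ω.
Step 5 — Power factor: PF = cos(φ) = Re(Z)/|Z| = 279/279 = 1.
Step 6 — Type: Im(Z) = 0.2484 ⇒ lagging (phase φ = 0.1°).

PF = 1 (lagging, φ = 0.1°)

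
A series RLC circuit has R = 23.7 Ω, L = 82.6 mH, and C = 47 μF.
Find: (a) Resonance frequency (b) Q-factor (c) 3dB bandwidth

Step 1 — Resonance: ω₀ = 1/√(LC) = 1/√(0.0826·4.7e-05) = 507.5 rad/s.
Step 2 — f₀ = ω₀/(2π) = 80.78 Hz.
Step 3 — Series Q: Q = ω₀L/R = 507.5·0.0826/23.7 = 1.769.
Step 4 — Bandwidth: Δω = ω₀/Q = 286.9 rad/s; BW = Δω/(2π) = 45.67 Hz.

(a) f₀ = 80.78 Hz  (b) Q = 1.769  (c) BW = 45.67 Hz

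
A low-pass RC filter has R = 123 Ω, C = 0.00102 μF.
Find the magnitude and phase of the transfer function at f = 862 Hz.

Step 1 — Angular frequency: ω = 2π·862 = 5416 rad/s.
Step 2 — Transfer function: H(jω) = 1/(1 + jωRC).
Step 3 — Denominator: 1 + jωRC = 1 + j·5416·123·1.02e-09 = 1 + j0.0006795.
Step 4 — H = 1 - j0.0006795.
Step 5 — Magnitude: |H| = 1 (-0.0 dB); phase: φ = -0.0°.

|H| = 1 (-0.0 dB), φ = -0.0°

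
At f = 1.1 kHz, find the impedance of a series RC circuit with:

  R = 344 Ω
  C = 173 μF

Step 1 — Angular frequency: ω = 2π·f = 2π·1100 = 6912 rad/s.
Step 2 — Component impedances:
  R: Z = R = 344 Ω
  C: Z = 1/(jωC) = -j/(ω·C) = 0 - j0.8363 Ω
Step 3 — Series combination: Z_total = R + C = 344 - j0.8363 Ω = 344∠-0.1° Ω.

Z = 344 - j0.8363 Ω = 344∠-0.1° Ω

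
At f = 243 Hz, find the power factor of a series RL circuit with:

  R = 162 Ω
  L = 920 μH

Step 1 — Angular frequency: ω = 2π·f = 2π·243 = 1527 rad/s.
Step 2 — Component impedances:
  R: Z = R = 162 Ω
  L: Z = jωL = j·1527·0.00092 = 0 + j1.405 Ω
Step 3 — Series combination: Z_total = R + L = 162 + j1.405 Ω = 162∠0.5° Ω.
Step 4 — Power factor: PF = cos(φ) = Re(Z)/|Z| = 162/162 = 1.
Step 5 — Type: Im(Z) = 1.405 ⇒ lagging (phase φ = 0.5°).

PF = 1 (lagging, φ = 0.5°)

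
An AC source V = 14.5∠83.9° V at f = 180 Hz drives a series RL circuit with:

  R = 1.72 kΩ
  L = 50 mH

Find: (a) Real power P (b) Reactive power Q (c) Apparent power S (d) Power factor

Step 1 — Angular frequency: ω = 2π·f = 2π·180 = 1131 rad/s.
Step 2 — Component impedances:
  R: Z = R = 1720 Ω
  L: Z = jωL = j·1131·0.05 = 0 + j56.55 Ω
Step 3 — Series combination: Z_total = R + L = 1720 + j56.55 Ω = 1721∠1.9° Ω.
Step 4 — Source phasor: V = 14.5∠83.9° V = 1.541 + j14.42 V.
Step 5 — Current: I = V / Z = 0.00117 + j0.008344 A = 0.008426∠82.0° A.
Step 6 — Complex power: S = V·I* = 0.1221 + j0.004015 VA.
Step 7 — Real power: P = Re(S) = 0.1221 W.
Step 8 — Reactive power: Q = Im(S) = 0.004015 VAR.
Step 9 — Apparent power: |S| = 0.1222 VA.
Step 10 — Power factor: PF = P/|S| = 0.9995 (lagging).

(a) P = 0.1221 W  (b) Q = 0.004015 VAR  (c) S = 0.1222 VA  (d) PF = 0.9995 (lagging)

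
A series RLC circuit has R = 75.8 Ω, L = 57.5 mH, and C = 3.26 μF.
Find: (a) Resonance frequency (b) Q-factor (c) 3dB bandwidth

Step 1 — Resonance: ω₀ = 1/√(LC) = 1/√(0.0575·3.26e-06) = 2310 rad/s.
Step 2 — f₀ = ω₀/(2π) = 367.6 Hz.
Step 3 — Series Q: Q = ω₀L/R = 2310·0.0575/75.8 = 1.752.
Step 4 — Bandwidth: Δω = ω₀/Q = 1318 rad/s; BW = Δω/(2π) = 209.8 Hz.

(a) f₀ = 367.6 Hz  (b) Q = 1.752  (c) BW = 209.8 Hz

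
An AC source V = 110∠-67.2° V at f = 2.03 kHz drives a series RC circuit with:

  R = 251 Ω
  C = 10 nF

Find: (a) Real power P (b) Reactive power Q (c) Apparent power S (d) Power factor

Step 1 — Angular frequency: ω = 2π·f = 2π·2030 = 1.275e+04 rad/s.
Step 2 — Component impedances:
  R: Z = R = 251 Ω
  C: Z = 1/(jωC) = -j/(ω·C) = 0 - j7840 Ω
Step 3 — Series combination: Z_total = R + C = 251 - j7840 Ω = 7844∠-88.2° Ω.
Step 4 — Source phasor: V = 110∠-67.2° V = 42.63 - j101.4 V.
Step 5 — Current: I = V / Z = 0.01309 + j0.005018 A = 0.01402∠21.0° A.
Step 6 — Complex power: S = V·I* = 0.04936 - j1.542 VA.
Step 7 — Real power: P = Re(S) = 0.04936 W.
Step 8 — Reactive power: Q = Im(S) = -1.542 VAR.
Step 9 — Apparent power: |S| = 1.543 VA.
Step 10 — Power factor: PF = P/|S| = 0.032 (leading).

(a) P = 0.04936 W  (b) Q = -1.542 VAR  (c) S = 1.543 VA  (d) PF = 0.032 (leading)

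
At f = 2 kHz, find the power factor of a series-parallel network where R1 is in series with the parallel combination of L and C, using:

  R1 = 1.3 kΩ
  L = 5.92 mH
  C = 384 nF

Step 1 — Angular frequency: ω = 2π·f = 2π·2000 = 1.257e+04 rad/s.
Step 2 — Component impedances:
  R1: Z = R = 1300 Ω
  L: Z = jωL = j·1.257e+04·0.00592 = 0 + j74.39 Ω
  C: Z = 1/(jωC) = -j/(ω·C) = 0 - j207.2 Ω
Step 3 — Parallel branch: L || C = 1/(1/L + 1/C) = 0 + j116.1 Ω.
Step 4 — Series with R1: Z_total = R1 + (L || C) = 1300 + j116.1 Ω = 1305∠5.1° Ω.
Step 5 — Power factor: PF = cos(φ) = Re(Z)/|Z| = 1300/1305.2 = 0.996.
Step 6 — Type: Im(Z) = 116.1 ⇒ lagging (phase φ = 5.1°).

PF = 0.996 (lagging, φ = 5.1°)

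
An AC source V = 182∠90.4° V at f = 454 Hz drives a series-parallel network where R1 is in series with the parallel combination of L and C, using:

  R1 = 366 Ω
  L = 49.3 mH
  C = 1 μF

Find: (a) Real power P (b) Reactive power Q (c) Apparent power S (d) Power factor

Step 1 — Angular frequency: ω = 2π·f = 2π·454 = 2853 rad/s.
Step 2 — Component impedances:
  R1: Z = R = 366 Ω
  L: Z = jωL = j·2853·0.0493 = 0 + j140.6 Ω
  C: Z = 1/(jωC) = -j/(ω·C) = 0 - j350.6 Ω
Step 3 — Parallel branch: L || C = 1/(1/L + 1/C) = 0 + j234.8 Ω.
Step 4 — Series with R1: Z_total = R1 + (L || C) = 366 + j234.8 Ω = 434.9∠32.7° Ω.
Step 5 — Source phasor: V = 182∠90.4° V = -1.271 + j182 V.
Step 6 — Current: I = V / Z = 0.2236 + j0.3538 A = 0.4185∠57.7° A.
Step 7 — Complex power: S = V·I* = 64.11 + j41.13 VA.
Step 8 — Real power: P = Re(S) = 64.11 W.
Step 9 — Reactive power: Q = Im(S) = 41.13 VAR.
Step 10 — Apparent power: |S| = 76.17 VA.
Step 11 — Power factor: PF = P/|S| = 0.8416 (lagging).

(a) P = 64.11 W  (b) Q = 41.13 VAR  (c) S = 76.17 VA  (d) PF = 0.8416 (lagging)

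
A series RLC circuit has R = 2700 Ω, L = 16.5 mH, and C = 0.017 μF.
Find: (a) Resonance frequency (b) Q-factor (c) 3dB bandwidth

Step 1 — Resonance condition Im(Z)=0 gives ω₀ = 1/√(LC).
Step 2 — ω₀ = 1/√(0.0165·1.7e-08) = 5.971e+04 rad/s.
Step 3 — f₀ = ω₀/(2π) = 9503 Hz.
Step 4 — Series Q: Q = ω₀L/R = 5.971e+04·0.0165/2700 = 0.3649.
Step 5 — 3dB bandwidth: Δω = ω₀/Q = 1.636e+05 rad/s; BW = Δω/(2π) = 2.604e+04 Hz.

(a) f₀ = 9503 Hz  (b) Q = 0.3649  (c) BW = 2.604e+04 Hz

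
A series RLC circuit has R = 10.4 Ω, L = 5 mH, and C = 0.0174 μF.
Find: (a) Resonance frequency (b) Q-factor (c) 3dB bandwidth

Step 1 — Resonance: ω₀ = 1/√(LC) = 1/√(0.005·1.74e-08) = 1.072e+05 rad/s.
Step 2 — f₀ = ω₀/(2π) = 1.706e+04 Hz.
Step 3 — Series Q: Q = ω₀L/R = 1.072e+05·0.005/10.4 = 51.54.
Step 4 — Bandwidth: Δω = ω₀/Q = 2080 rad/s; BW = Δω/(2π) = 331 Hz.

(a) f₀ = 1.706e+04 Hz  (b) Q = 51.54  (c) BW = 331 Hz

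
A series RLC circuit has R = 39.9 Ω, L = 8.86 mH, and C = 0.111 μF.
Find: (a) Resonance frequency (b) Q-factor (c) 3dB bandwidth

Step 1 — Resonance: ω₀ = 1/√(LC) = 1/√(0.00886·1.11e-07) = 3.189e+04 rad/s.
Step 2 — f₀ = ω₀/(2π) = 5075 Hz.
Step 3 — Series Q: Q = ω₀L/R = 3.189e+04·0.00886/39.9 = 7.081.
Step 4 — Bandwidth: Δω = ω₀/Q = 4503 rad/s; BW = Δω/(2π) = 716.7 Hz.

(a) f₀ = 5075 Hz  (b) Q = 7.081  (c) BW = 716.7 Hz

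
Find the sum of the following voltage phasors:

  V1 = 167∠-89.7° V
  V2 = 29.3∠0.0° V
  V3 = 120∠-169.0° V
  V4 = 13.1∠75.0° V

Step 1 — Convert each phasor to rectangular form:
  V1 = 167·(cos(-89.7°) + j·sin(-89.7°)) = 0.8744 - j167 V
  V2 = 29.3·(cos(0.0°) + j·sin(0.0°)) = 29.3 V
  V3 = 120·(cos(-169.0°) + j·sin(-169.0°)) = -117.8 - j22.9 V
  V4 = 13.1·(cos(75.0°) + j·sin(75.0°)) = 3.391 + j12.65 V
Step 2 — Sum components: V_total = -84.23 - j177.2 V.
Step 3 — Convert to polar: |V_total| = 196.2 V, ∠V_total = -115.4°.

V_total = 196.2∠-115.4° V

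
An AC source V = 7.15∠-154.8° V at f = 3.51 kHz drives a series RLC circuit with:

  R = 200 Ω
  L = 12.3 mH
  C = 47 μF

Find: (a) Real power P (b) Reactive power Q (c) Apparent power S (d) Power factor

Step 1 — Angular frequency: ω = 2π·f = 2π·3510 = 2.205e+04 rad/s.
Step 2 — Component impedances:
  R: Z = R = 200 Ω
  L: Z = jωL = j·2.205e+04·0.0123 = 0 + j271.3 Ω
  C: Z = 1/(jωC) = -j/(ω·C) = 0 - j0.9648 Ω
Step 3 — Series combination: Z_total = R + L + C = 200 + j270.3 Ω = 336.2∠53.5° Ω.
Step 4 — Source phasor: V = 7.15∠-154.8° V = -6.47 - j3.044 V.
Step 5 — Current: I = V / Z = -0.01872 + j0.01008 A = 0.02126∠151.7° A.
Step 6 — Complex power: S = V·I* = 0.09043 + j0.1222 VA.
Step 7 — Real power: P = Re(S) = 0.09043 W.
Step 8 — Reactive power: Q = Im(S) = 0.1222 VAR.
Step 9 — Apparent power: |S| = 0.152 VA.
Step 10 — Power factor: PF = P/|S| = 0.5948 (lagging).

(a) P = 0.09043 W  (b) Q = 0.1222 VAR  (c) S = 0.152 VA  (d) PF = 0.5948 (lagging)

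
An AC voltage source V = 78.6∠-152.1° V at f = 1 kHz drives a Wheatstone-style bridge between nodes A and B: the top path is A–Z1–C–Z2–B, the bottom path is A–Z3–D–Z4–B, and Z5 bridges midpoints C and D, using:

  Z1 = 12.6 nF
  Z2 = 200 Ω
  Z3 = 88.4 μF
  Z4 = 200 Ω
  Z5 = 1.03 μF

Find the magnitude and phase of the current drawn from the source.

Step 1 — Angular frequency: ω = 2π·f = 2π·1000 = 6283 rad/s.
Step 2 — Component impedances:
  Z1: Z = 1/(jωC) = -j/(ω·C) = 0 - j1.263e+04 Ω
  Z2: Z = R = 200 Ω
  Z3: Z = 1/(jωC) = -j/(ω·C) = 0 - j1.8 Ω
  Z4: Z = R = 200 Ω
  Z5: Z = 1/(jωC) = -j/(ω·C) = 0 - j154.5 Ω
Step 3 — Bridge requires nodal analysis (the Z5 bridge couples midpoints C and D, so the two paths cannot be reduced to a simple series/parallel combination). Setting node B to ground and injecting 1 A at node A, the 3-node admittance system at A, C, D solves to V_A = Z_AB = 112.7 - j35.09 Ω = 118∠-17.3° Ω.
Step 4 — Source phasor: V = 78.6∠-152.1° V = -69.46 - j36.78 V.
Step 5 — Ohm's law: I = V / Z_total = (-69.46 - j36.78) / (112.7 - j35.09) = -0.4692 - j0.4724 A.
Step 6 — Convert to polar: |I| = 0.6659 A, ∠I = -134.8°.

I = 0.6659∠-134.8° A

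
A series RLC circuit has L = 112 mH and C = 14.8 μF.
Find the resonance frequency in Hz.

Step 1 — Resonance condition Im(Z)=0 gives ω₀ = 1/√(LC).
Step 2 — ω₀ = 1/√(0.112·1.48e-05) = 776.7 rad/s.
Step 3 — f₀ = ω₀/(2π) = 123.6 Hz.

f₀ = 123.6 Hz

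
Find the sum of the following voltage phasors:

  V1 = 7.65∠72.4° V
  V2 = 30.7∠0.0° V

Step 1 — Convert each phasor to rectangular form:
  V1 = 7.65·(cos(72.4°) + j·sin(72.4°)) = 2.313 + j7.292 V
  V2 = 30.7·(cos(0.0°) + j·sin(0.0°)) = 30.7 V
Step 2 — Sum components: V_total = 33.01 + j7.292 V.
Step 3 — Convert to polar: |V_total| = 33.81 V, ∠V_total = 12.5°.

V_total = 33.81∠12.5° V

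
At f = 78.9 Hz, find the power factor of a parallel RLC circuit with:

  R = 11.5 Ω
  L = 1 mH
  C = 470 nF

Step 1 — Angular frequency: ω = 2π·f = 2π·78.9 = 495.7 rad/s.
Step 2 — Component impedances:
  R: Z = R = 11.5 Ω
  L: Z = jωL = j·495.7·0.001 = 0 + j0.4957 Ω
  C: Z = 1/(jωC) = -j/(ω·C) = 0 - j4292 Ω
Step 3 — Parallel combination: 1/Z_total = 1/R + 1/L + 1/C; Z_total = 0.02134 + j0.4949 Ω = 0.4953∠87.5° Ω.
Step 4 — Power factor: PF = cos(φ) = Re(Z)/|Z| = 0.021336/0.49534 = 0.04307.
Step 5 — Type: Im(Z) = 0.4949 ⇒ lagging (phase φ = 87.5°).

PF = 0.04307 (lagging, φ = 87.5°)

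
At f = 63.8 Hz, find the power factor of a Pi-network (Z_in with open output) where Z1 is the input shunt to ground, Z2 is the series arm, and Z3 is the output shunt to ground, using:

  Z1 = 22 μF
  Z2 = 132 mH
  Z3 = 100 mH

Step 1 — Angular frequency: ω = 2π·f = 2π·63.8 = 400.9 rad/s.
Step 2 — Component impedances:
  Z1: Z = 1/(jωC) = -j/(ω·C) = 0 - j113.4 Ω
  Z2: Z = jωL = j·400.9·0.132 = 0 + j52.91 Ω
  Z3: Z = jωL = j·400.9·0.1 = 0 + j40.09 Ω
Step 3 — With open output, the series arm Z2 and the output shunt Z3 appear in series to ground: Z2 + Z3 = 0 + j93 Ω.
Step 4 — Parallel with input shunt Z1: Z_in = Z1 || (Z2 + Z3) = 0 + j517.2 Ω = 517.2∠90.0° Ω.
Step 5 — Power factor: PF = cos(φ) = Re(Z)/|Z| = -0/517.2 = -0.
Step 6 — Type: Im(Z) = 517.2 ⇒ lagging (phase φ = 90.0°).

PF = -0 (lagging, φ = 90.0°)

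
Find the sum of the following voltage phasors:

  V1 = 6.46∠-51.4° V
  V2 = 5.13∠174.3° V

Step 1 — Convert each phasor to rectangular form:
  V1 = 6.46·(cos(-51.4°) + j·sin(-51.4°)) = 4.03 - j5.049 V
  V2 = 5.13·(cos(174.3°) + j·sin(174.3°)) = -5.105 + j0.5095 V
Step 2 — Sum components: V_total = -1.074 - j4.539 V.
Step 3 — Convert to polar: |V_total| = 4.665 V, ∠V_total = -103.3°.

V_total = 4.665∠-103.3° V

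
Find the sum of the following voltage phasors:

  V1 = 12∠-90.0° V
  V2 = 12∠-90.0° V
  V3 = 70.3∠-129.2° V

Step 1 — Convert each phasor to rectangular form:
  V1 = 12·(cos(-90.0°) + j·sin(-90.0°)) = 0 - j12 V
  V2 = 12·(cos(-90.0°) + j·sin(-90.0°)) = 0 - j12 V
  V3 = 70.3·(cos(-129.2°) + j·sin(-129.2°)) = -44.43 - j54.48 V
Step 2 — Sum components: V_total = -44.43 - j78.48 V.
Step 3 — Convert to polar: |V_total| = 90.18 V, ∠V_total = -119.5°.

V_total = 90.18∠-119.5° V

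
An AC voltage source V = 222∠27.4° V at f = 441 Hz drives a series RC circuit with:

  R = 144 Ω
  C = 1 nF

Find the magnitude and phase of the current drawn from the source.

Step 1 — Angular frequency: ω = 2π·f = 2π·441 = 2771 rad/s.
Step 2 — Component impedances:
  R: Z = R = 144 Ω
  C: Z = 1/(jωC) = -j/(ω·C) = 0 - j3.609e+05 Ω
Step 3 — Series combination: Z_total = R + C = 144 - j3.609e+05 Ω = 3.609e+05∠-90.0° Ω.
Step 4 — Source phasor: V = 222∠27.4° V = 197.1 + j102.2 V.
Step 5 — Ohm's law: I = V / Z_total = (197.1 + j102.2) / (144 - j3.609e+05) = -0.0002829 + j0.0005462 A.
Step 6 — Convert to polar: |I| = 0.0006151 A, ∠I = 117.4°.

I = 0.0006151∠117.4° A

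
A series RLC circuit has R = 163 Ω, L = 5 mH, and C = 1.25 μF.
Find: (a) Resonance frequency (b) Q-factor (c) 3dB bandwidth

Step 1 — Resonance: ω₀ = 1/√(LC) = 1/√(0.005·1.25e-06) = 1.265e+04 rad/s.
Step 2 — f₀ = ω₀/(2π) = 2013 Hz.
Step 3 — Series Q: Q = ω₀L/R = 1.265e+04·0.005/163 = 0.388.
Step 4 — Bandwidth: Δω = ω₀/Q = 3.26e+04 rad/s; BW = Δω/(2π) = 5188 Hz.

(a) f₀ = 2013 Hz  (b) Q = 0.388  (c) BW = 5188 Hz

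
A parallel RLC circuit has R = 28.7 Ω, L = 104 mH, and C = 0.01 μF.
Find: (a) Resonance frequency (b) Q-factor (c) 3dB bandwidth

Step 1 — Resonance: ω₀ = 1/√(LC) = 1/√(0.104·1e-08) = 3.101e+04 rad/s.
Step 2 — f₀ = ω₀/(2π) = 4935 Hz.
Step 3 — Parallel Q: Q = R/(ω₀L) = 28.7/(3.101e+04·0.104) = 0.008899.
Step 4 — Bandwidth: Δω = ω₀/Q = 3.484e+06 rad/s; BW = Δω/(2π) = 5.545e+05 Hz.

(a) f₀ = 4935 Hz  (b) Q = 0.008899  (c) BW = 5.545e+05 Hz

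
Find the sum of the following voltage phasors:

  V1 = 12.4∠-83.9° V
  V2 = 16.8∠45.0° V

Step 1 — Convert each phasor to rectangular form:
  V1 = 12.4·(cos(-83.9°) + j·sin(-83.9°)) = 1.318 - j12.33 V
  V2 = 16.8·(cos(45.0°) + j·sin(45.0°)) = 11.88 + j11.88 V
Step 2 — Sum components: V_total = 13.2 - j0.4504 V.
Step 3 — Convert to polar: |V_total| = 13.2 V, ∠V_total = -2.0°.

V_total = 13.2∠-2.0° V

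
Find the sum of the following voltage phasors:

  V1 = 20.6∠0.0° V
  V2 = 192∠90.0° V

Step 1 — Convert each phasor to rectangular form:
  V1 = 20.6·(cos(0.0°) + j·sin(0.0°)) = 20.6 V
  V2 = 192·(cos(90.0°) + j·sin(90.0°)) = 0 + j192 V
Step 2 — Sum components: V_total = 20.6 + j192 V.
Step 3 — Convert to polar: |V_total| = 193.1 V, ∠V_total = 83.9°.

V_total = 193.1∠83.9° V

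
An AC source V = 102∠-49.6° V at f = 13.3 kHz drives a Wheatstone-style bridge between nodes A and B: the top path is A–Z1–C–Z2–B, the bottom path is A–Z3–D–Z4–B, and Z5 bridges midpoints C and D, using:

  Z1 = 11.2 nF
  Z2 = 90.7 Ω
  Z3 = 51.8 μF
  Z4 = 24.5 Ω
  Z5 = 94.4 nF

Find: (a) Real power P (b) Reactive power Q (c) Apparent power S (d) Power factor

Step 1 — Angular frequency: ω = 2π·f = 2π·1.33e+04 = 8.357e+04 rad/s.
Step 2 — Component impedances:
  Z1: Z = 1/(jωC) = -j/(ω·C) = 0 - j1068 Ω
  Z2: Z = R = 90.7 Ω
  Z3: Z = 1/(jωC) = -j/(ω·C) = 0 - j0.231 Ω
  Z4: Z = R = 24.5 Ω
  Z5: Z = 1/(jωC) = -j/(ω·C) = 0 - j126.8 Ω
Step 3 — Bridge requires nodal analysis (the Z5 bridge couples midpoints C and D, so the two paths cannot be reduced to a simple series/parallel combination). Setting node B to ground and injecting 1 A at node A, the 3-node admittance system at A, C, D solves to V_A = Z_AB = 21.85 - j2.831 Ω = 22.03∠-7.4° Ω.
Step 4 — Source phasor: V = 102∠-49.6° V = 66.11 - j77.68 V.
Step 5 — Current: I = V / Z = 3.429 - j3.111 A = 4.63∠-42.2° A.
Step 6 — Complex power: S = V·I* = 468.4 - j60.68 VA.
Step 7 — Real power: P = Re(S) = 468.4 W.
Step 8 — Reactive power: Q = Im(S) = -60.68 VAR.
Step 9 — Apparent power: |S| = 472.3 VA.
Step 10 — Power factor: PF = P/|S| = 0.9917 (leading).

(a) P = 468.4 W  (b) Q = -60.68 VAR  (c) S = 472.3 VA  (d) PF = 0.9917 (leading)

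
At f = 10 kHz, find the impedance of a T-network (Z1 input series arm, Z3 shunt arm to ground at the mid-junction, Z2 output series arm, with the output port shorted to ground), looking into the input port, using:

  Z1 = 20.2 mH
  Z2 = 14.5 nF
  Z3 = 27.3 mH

Step 1 — Angular frequency: ω = 2π·f = 2π·1e+04 = 6.283e+04 rad/s.
Step 2 — Component impedances:
  Z1: Z = jωL = j·6.283e+04·0.0202 = 0 + j1269 Ω
  Z2: Z = 1/(jωC) = -j/(ω·C) = 0 - j1098 Ω
  Z3: Z = jωL = j·6.283e+04·0.0273 = 0 + j1715 Ω
Step 3 — With the output port shorted to ground, the output series arm Z2 runs from the junction to ground; the shunt arm Z3 also runs from the junction to ground. They appear in parallel: Z3 || Z2 = 0 - j3048 Ω.
Step 4 — Series with input arm Z1: Z_in = Z1 + (Z3 || Z2) = 0 - j1779 Ω = 1779∠-90.0° Ω.

Z = 0 - j1779 Ω = 1779∠-90.0° Ω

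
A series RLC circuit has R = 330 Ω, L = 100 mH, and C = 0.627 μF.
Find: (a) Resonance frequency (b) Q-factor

Step 1 — Resonance condition Im(Z)=0 gives ω₀ = 1/√(LC).
Step 2 — ω₀ = 1/√(0.1·6.27e-07) = 3994 rad/s.
Step 3 — f₀ = ω₀/(2π) = 635.6 Hz.
Step 4 — Series Q: Q = ω₀L/R = 3994·0.1/330 = 1.21.

(a) f₀ = 635.6 Hz  (b) Q = 1.21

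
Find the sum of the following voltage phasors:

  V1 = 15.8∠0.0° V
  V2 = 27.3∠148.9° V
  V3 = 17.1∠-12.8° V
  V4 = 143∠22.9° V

Step 1 — Convert each phasor to rectangular form:
  V1 = 15.8·(cos(0.0°) + j·sin(0.0°)) = 15.8 V
  V2 = 27.3·(cos(148.9°) + j·sin(148.9°)) = -23.38 + j14.1 V
  V3 = 17.1·(cos(-12.8°) + j·sin(-12.8°)) = 16.68 - j3.788 V
  V4 = 143·(cos(22.9°) + j·sin(22.9°)) = 131.7 + j55.64 V
Step 2 — Sum components: V_total = 140.8 + j65.96 V.
Step 3 — Convert to polar: |V_total| = 155.5 V, ∠V_total = 25.1°.

V_total = 155.5∠25.1° V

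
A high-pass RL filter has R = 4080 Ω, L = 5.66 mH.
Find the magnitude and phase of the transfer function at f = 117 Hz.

Step 1 — Angular frequency: ω = 2π·117 = 735.1 rad/s.
Step 2 — Transfer function: H(jω) = jωL/(R + jωL).
Step 3 — Numerator jωL = j·4.161; denominator R + jωL = 4080 + j4.161.
Step 4 — H = 1.04e-06 + j0.00102.
Step 5 — Magnitude: |H| = 0.00102 (-59.8 dB); phase: φ = 89.9°.

|H| = 0.00102 (-59.8 dB), φ = 89.9°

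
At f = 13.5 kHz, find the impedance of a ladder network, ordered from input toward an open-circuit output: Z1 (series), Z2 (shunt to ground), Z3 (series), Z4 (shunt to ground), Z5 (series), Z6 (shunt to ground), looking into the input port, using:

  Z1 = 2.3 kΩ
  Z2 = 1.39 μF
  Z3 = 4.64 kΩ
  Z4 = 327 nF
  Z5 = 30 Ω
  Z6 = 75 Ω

Step 1 — Angular frequency: ω = 2π·f = 2π·1.35e+04 = 8.482e+04 rad/s.
Step 2 — Component impedances:
  Z1: Z = R = 2300 Ω
  Z2: Z = 1/(jωC) = -j/(ω·C) = 0 - j8.481 Ω
  Z3: Z = R = 4640 Ω
  Z4: Z = 1/(jωC) = -j/(ω·C) = 0 - j36.05 Ω
  Z5: Z = R = 30 Ω
  Z6: Z = R = 75 Ω
Step 3 — Ladder network (open output): work backward from the far end, alternating series and parallel combinations. Z_in = 2300 - j8.481 Ω = 2300∠-0.2° Ω.

Z = 2300 - j8.481 Ω = 2300∠-0.2° Ω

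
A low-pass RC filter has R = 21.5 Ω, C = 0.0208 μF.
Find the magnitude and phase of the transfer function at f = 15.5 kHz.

Step 1 — Angular frequency: ω = 2π·1.55e+04 = 9.739e+04 rad/s.
Step 2 — Transfer function: H(jω) = 1/(1 + jωRC).
Step 3 — Denominator: 1 + jωRC = 1 + j·9.739e+04·21.5·2.08e-08 = 1 + j0.04355.
Step 4 — H = 0.9981 - j0.04347.
Step 5 — Magnitude: |H| = 0.9991 (-0.0 dB); phase: φ = -2.5°.

|H| = 0.9991 (-0.0 dB), φ = -2.5°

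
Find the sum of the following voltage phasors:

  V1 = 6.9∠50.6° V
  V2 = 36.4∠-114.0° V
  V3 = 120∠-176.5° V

Step 1 — Convert each phasor to rectangular form:
  V1 = 6.9·(cos(50.6°) + j·sin(50.6°)) = 4.38 + j5.332 V
  V2 = 36.4·(cos(-114.0°) + j·sin(-114.0°)) = -14.81 - j33.25 V
  V3 = 120·(cos(-176.5°) + j·sin(-176.5°)) = -119.8 - j7.326 V
Step 2 — Sum components: V_total = -130.2 - j35.25 V.
Step 3 — Convert to polar: |V_total| = 134.9 V, ∠V_total = -164.9°.

V_total = 134.9∠-164.9° V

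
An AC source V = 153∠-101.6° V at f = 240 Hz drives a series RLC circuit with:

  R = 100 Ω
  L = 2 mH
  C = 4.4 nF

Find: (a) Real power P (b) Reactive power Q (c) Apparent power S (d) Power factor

Step 1 — Angular frequency: ω = 2π·f = 2π·240 = 1508 rad/s.
Step 2 — Component impedances:
  R: Z = R = 100 Ω
  L: Z = jωL = j·1508·0.002 = 0 + j3.016 Ω
  C: Z = 1/(jωC) = -j/(ω·C) = 0 - j1.507e+05 Ω
Step 3 — Series combination: Z_total = R + L + C = 100 - j1.507e+05 Ω = 1.507e+05∠-90.0° Ω.
Step 4 — Source phasor: V = 153∠-101.6° V = -30.76 - j149.9 V.
Step 5 — Current: I = V / Z = 0.0009943 - j0.0002048 A = 0.001015∠-11.6° A.
Step 6 — Complex power: S = V·I* = 0.0001031 - j0.1553 VA.
Step 7 — Real power: P = Re(S) = 0.0001031 W.
Step 8 — Reactive power: Q = Im(S) = -0.1553 VAR.
Step 9 — Apparent power: |S| = 0.1553 VA.
Step 10 — Power factor: PF = P/|S| = 0.0006635 (leading).

(a) P = 0.0001031 W  (b) Q = -0.1553 VAR  (c) S = 0.1553 VA  (d) PF = 0.0006635 (leading)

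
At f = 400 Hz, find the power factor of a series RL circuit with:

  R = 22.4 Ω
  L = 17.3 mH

Step 1 — Angular frequency: ω = 2π·f = 2π·400 = 2513 rad/s.
Step 2 — Component impedances:
  R: Z = R = 22.4 Ω
  L: Z = jωL = j·2513·0.0173 = 0 + j43.48 Ω
Step 3 — Series combination: Z_total = R + L = 22.4 + j43.48 Ω = 48.91∠62.7° Ω.
Step 4 — Power factor: PF = cos(φ) = Re(Z)/|Z| = 22.4/48.91 = 0.458.
Step 5 — Type: Im(Z) = 43.48 ⇒ lagging (phase φ = 62.7°).

PF = 0.458 (lagging, φ = 62.7°)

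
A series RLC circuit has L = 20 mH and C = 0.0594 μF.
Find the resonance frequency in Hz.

Step 1 — Resonance condition Im(Z)=0 gives ω₀ = 1/√(LC).
Step 2 — ω₀ = 1/√(0.02·5.94e-08) = 2.901e+04 rad/s.
Step 3 — f₀ = ω₀/(2π) = 4618 Hz.

f₀ = 4618 Hz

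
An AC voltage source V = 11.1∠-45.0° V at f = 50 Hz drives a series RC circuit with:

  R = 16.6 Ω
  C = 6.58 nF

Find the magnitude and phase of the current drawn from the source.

Step 1 — Angular frequency: ω = 2π·f = 2π·50 = 314.2 rad/s.
Step 2 — Component impedances:
  R: Z = R = 16.6 Ω
  C: Z = 1/(jωC) = -j/(ω·C) = 0 - j4.838e+05 Ω
Step 3 — Series combination: Z_total = R + C = 16.6 - j4.838e+05 Ω = 4.838e+05∠-90.0° Ω.
Step 4 — Source phasor: V = 11.1∠-45.0° V = 7.849 - j7.849 V.
Step 5 — Ohm's law: I = V / Z_total = (7.849 - j7.849) / (16.6 - j4.838e+05) = 1.623e-05 + j1.622e-05 A.
Step 6 — Convert to polar: |I| = 2.295e-05 A, ∠I = 45.0°.

I = 2.295e-05∠45.0° A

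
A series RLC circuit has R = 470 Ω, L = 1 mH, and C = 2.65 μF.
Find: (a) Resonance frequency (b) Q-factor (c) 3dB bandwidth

Step 1 — Resonance: ω₀ = 1/√(LC) = 1/√(0.001·2.65e-06) = 1.943e+04 rad/s.
Step 2 — f₀ = ω₀/(2π) = 3092 Hz.
Step 3 — Series Q: Q = ω₀L/R = 1.943e+04·0.001/470 = 0.04133.
Step 4 — Bandwidth: Δω = ω₀/Q = 4.7e+05 rad/s; BW = Δω/(2π) = 7.48e+04 Hz.

(a) f₀ = 3092 Hz  (b) Q = 0.04133  (c) BW = 7.48e+04 Hz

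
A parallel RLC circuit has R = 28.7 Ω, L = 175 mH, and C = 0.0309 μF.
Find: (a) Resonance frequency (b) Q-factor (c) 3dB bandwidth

Step 1 — Resonance: ω₀ = 1/√(LC) = 1/√(0.175·3.09e-08) = 1.36e+04 rad/s.
Step 2 — f₀ = ω₀/(2π) = 2164 Hz.
Step 3 — Parallel Q: Q = R/(ω₀L) = 28.7/(1.36e+04·0.175) = 0.01206.
Step 4 — Bandwidth: Δω = ω₀/Q = 1.128e+06 rad/s; BW = Δω/(2π) = 1.795e+05 Hz.

(a) f₀ = 2164 Hz  (b) Q = 0.01206  (c) BW = 1.795e+05 Hz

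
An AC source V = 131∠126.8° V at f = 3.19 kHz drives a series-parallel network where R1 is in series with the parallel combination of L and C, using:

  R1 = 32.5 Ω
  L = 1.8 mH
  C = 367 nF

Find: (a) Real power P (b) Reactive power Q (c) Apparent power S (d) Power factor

Step 1 — Angular frequency: ω = 2π·f = 2π·3190 = 2.004e+04 rad/s.
Step 2 — Component impedances:
  R1: Z = R = 32.5 Ω
  L: Z = jωL = j·2.004e+04·0.0018 = 0 + j36.08 Ω
  C: Z = 1/(jωC) = -j/(ω·C) = 0 - j135.9 Ω
Step 3 — Parallel branch: L || C = 1/(1/L + 1/C) = 0 + j49.11 Ω.
Step 4 — Series with R1: Z_total = R1 + (L || C) = 32.5 + j49.11 Ω = 58.89∠56.5° Ω.
Step 5 — Source phasor: V = 131∠126.8° V = -78.47 + j104.9 V.
Step 6 — Current: I = V / Z = 0.75 + j2.094 A = 2.224∠70.3° A.
Step 7 — Complex power: S = V·I* = 160.8 + j243 VA.
Step 8 — Real power: P = Re(S) = 160.8 W.
Step 9 — Reactive power: Q = Im(S) = 243 VAR.
Step 10 — Apparent power: |S| = 291.4 VA.
Step 11 — Power factor: PF = P/|S| = 0.5519 (lagging).

(a) P = 160.8 W  (b) Q = 243 VAR  (c) S = 291.4 VA  (d) PF = 0.5519 (lagging)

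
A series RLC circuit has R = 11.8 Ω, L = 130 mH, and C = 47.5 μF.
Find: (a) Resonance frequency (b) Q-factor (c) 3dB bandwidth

Step 1 — Resonance: ω₀ = 1/√(LC) = 1/√(0.13·4.75e-05) = 402.4 rad/s.
Step 2 — f₀ = ω₀/(2π) = 64.05 Hz.
Step 3 — Series Q: Q = ω₀L/R = 402.4·0.13/11.8 = 4.433.
Step 4 — Bandwidth: Δω = ω₀/Q = 90.77 rad/s; BW = Δω/(2π) = 14.45 Hz.

(a) f₀ = 64.05 Hz  (b) Q = 4.433  (c) BW = 14.45 Hz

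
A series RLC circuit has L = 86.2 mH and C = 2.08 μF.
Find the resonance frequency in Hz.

Step 1 — Resonance condition Im(Z)=0 gives ω₀ = 1/√(LC).
Step 2 — ω₀ = 1/√(0.0862·2.08e-06) = 2362 rad/s.
Step 3 — f₀ = ω₀/(2π) = 375.9 Hz.

f₀ = 375.9 Hz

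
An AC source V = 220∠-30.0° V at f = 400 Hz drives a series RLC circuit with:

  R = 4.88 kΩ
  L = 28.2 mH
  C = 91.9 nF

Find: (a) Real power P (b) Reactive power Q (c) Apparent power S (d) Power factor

Step 1 — Angular frequency: ω = 2π·f = 2π·400 = 2513 rad/s.
Step 2 — Component impedances:
  R: Z = R = 4880 Ω
  L: Z = jωL = j·2513·0.0282 = 0 + j70.87 Ω
  C: Z = 1/(jωC) = -j/(ω·C) = 0 - j4330 Ω
Step 3 — Series combination: Z_total = R + L + C = 4880 - j4259 Ω = 6477∠-41.1° Ω.
Step 4 — Source phasor: V = 220∠-30.0° V = 190.5 - j110 V.
Step 5 — Current: I = V / Z = 0.03333 + j0.006546 A = 0.03397∠11.1° A.
Step 6 — Complex power: S = V·I* = 5.63 - j4.913 VA.
Step 7 — Real power: P = Re(S) = 5.63 W.
Step 8 — Reactive power: Q = Im(S) = -4.913 VAR.
Step 9 — Apparent power: |S| = 7.473 VA.
Step 10 — Power factor: PF = P/|S| = 0.7534 (leading).

(a) P = 5.63 W  (b) Q = -4.913 VAR  (c) S = 7.473 VA  (d) PF = 0.7534 (leading)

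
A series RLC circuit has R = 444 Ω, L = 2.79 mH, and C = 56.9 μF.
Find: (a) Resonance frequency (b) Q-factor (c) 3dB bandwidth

Step 1 — Resonance: ω₀ = 1/√(LC) = 1/√(0.00279·5.69e-05) = 2510 rad/s.
Step 2 — f₀ = ω₀/(2π) = 399.4 Hz.
Step 3 — Series Q: Q = ω₀L/R = 2510·0.00279/444 = 0.01577.
Step 4 — Bandwidth: Δω = ω₀/Q = 1.591e+05 rad/s; BW = Δω/(2π) = 2.533e+04 Hz.

(a) f₀ = 399.4 Hz  (b) Q = 0.01577  (c) BW = 2.533e+04 Hz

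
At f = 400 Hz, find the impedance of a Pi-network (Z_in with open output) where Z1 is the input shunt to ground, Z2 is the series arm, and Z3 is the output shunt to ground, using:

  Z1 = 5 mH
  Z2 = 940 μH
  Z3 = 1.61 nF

Step 1 — Angular frequency: ω = 2π·f = 2π·400 = 2513 rad/s.
Step 2 — Component impedances:
  Z1: Z = jωL = j·2513·0.005 = 0 + j12.57 Ω
  Z2: Z = jωL = j·2513·0.00094 = 0 + j2.362 Ω
  Z3: Z = 1/(jωC) = -j/(ω·C) = 0 - j2.471e+05 Ω
Step 3 — With open output, the series arm Z2 and the output shunt Z3 appear in series to ground: Z2 + Z3 = 0 - j2.471e+05 Ω.
Step 4 — Parallel with input shunt Z1: Z_in = Z1 || (Z2 + Z3) = 0 + j12.57 Ω = 12.57∠90.0° Ω.

Z = 0 + j12.57 Ω = 12.57∠90.0° Ω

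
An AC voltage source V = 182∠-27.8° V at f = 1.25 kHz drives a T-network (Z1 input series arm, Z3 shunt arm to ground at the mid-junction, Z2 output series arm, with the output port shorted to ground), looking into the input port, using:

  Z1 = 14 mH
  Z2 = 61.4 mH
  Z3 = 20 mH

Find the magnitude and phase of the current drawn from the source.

Step 1 — Angular frequency: ω = 2π·f = 2π·1250 = 7854 rad/s.
Step 2 — Component impedances:
  Z1: Z = jωL = j·7854·0.014 = 0 + j110 Ω
  Z2: Z = jωL = j·7854·0.0614 = 0 + j482.2 Ω
  Z3: Z = jωL = j·7854·0.02 = 0 + j157.1 Ω
Step 3 — With the output port shorted to ground, the output series arm Z2 runs from the junction to ground; the shunt arm Z3 also runs from the junction to ground. They appear in parallel: Z3 || Z2 = 0 + j118.5 Ω.
Step 4 — Series with input arm Z1: Z_in = Z1 + (Z3 || Z2) = 0 + j228.4 Ω = 228.4∠90.0° Ω.
Step 5 — Source phasor: V = 182∠-27.8° V = 161 - j84.88 V.
Step 6 — Ohm's law: I = V / Z_total = (161 - j84.88) / (0 + j228.4) = -0.3716 - j0.7048 A.
Step 7 — Convert to polar: |I| = 0.7967 A, ∠I = -117.8°.

I = 0.7967∠-117.8° A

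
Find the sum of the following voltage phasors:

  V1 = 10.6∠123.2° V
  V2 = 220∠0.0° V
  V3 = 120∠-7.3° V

Step 1 — Convert each phasor to rectangular form:
  V1 = 10.6·(cos(123.2°) + j·sin(123.2°)) = -5.804 + j8.87 V
  V2 = 220·(cos(0.0°) + j·sin(0.0°)) = 220 V
  V3 = 120·(cos(-7.3°) + j·sin(-7.3°)) = 119 - j15.25 V
Step 2 — Sum components: V_total = 333.2 - j6.378 V.
Step 3 — Convert to polar: |V_total| = 333.3 V, ∠V_total = -1.1°.

V_total = 333.3∠-1.1° V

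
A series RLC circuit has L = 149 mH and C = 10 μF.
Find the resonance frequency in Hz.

Step 1 — Resonance condition Im(Z)=0 gives ω₀ = 1/√(LC).
Step 2 — ω₀ = 1/√(0.149·1e-05) = 819.2 rad/s.
Step 3 — f₀ = ω₀/(2π) = 130.4 Hz.

f₀ = 130.4 Hz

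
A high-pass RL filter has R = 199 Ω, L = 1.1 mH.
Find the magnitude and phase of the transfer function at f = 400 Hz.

Step 1 — Angular frequency: ω = 2π·400 = 2513 rad/s.
Step 2 — Transfer function: H(jω) = jωL/(R + jωL).
Step 3 — Numerator jωL = j·2.765; denominator R + jωL = 199 + j2.765.
Step 4 — H = 0.000193 + j0.01389.
Step 5 — Magnitude: |H| = 0.01389 (-37.1 dB); phase: φ = 89.2°.

|H| = 0.01389 (-37.1 dB), φ = 89.2°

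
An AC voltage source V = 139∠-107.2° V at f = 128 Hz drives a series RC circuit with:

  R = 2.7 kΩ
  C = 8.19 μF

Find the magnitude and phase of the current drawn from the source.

Step 1 — Angular frequency: ω = 2π·f = 2π·128 = 804.2 rad/s.
Step 2 — Component impedances:
  R: Z = R = 2700 Ω
  C: Z = 1/(jωC) = -j/(ω·C) = 0 - j151.8 Ω
Step 3 — Series combination: Z_total = R + C = 2700 - j151.8 Ω = 2704∠-3.2° Ω.
Step 4 — Source phasor: V = 139∠-107.2° V = -41.1 - j132.8 V.
Step 5 — Ohm's law: I = V / Z_total = (-41.1 - j132.8) / (2700 - j151.8) = -0.01242 - j0.04988 A.
Step 6 — Convert to polar: |I| = 0.0514 A, ∠I = -104.0°.

I = 0.0514∠-104.0° A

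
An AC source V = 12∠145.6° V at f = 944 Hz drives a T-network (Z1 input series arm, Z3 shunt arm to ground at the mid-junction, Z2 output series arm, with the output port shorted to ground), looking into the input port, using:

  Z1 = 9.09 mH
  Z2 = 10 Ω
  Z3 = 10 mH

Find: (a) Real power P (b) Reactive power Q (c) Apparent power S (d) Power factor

Step 1 — Angular frequency: ω = 2π·f = 2π·944 = 5931 rad/s.
Step 2 — Component impedances:
  Z1: Z = jωL = j·5931·0.00909 = 0 + j53.92 Ω
  Z2: Z = R = 10 Ω
  Z3: Z = jωL = j·5931·0.01 = 0 + j59.31 Ω
Step 3 — With the output port shorted to ground, the output series arm Z2 runs from the junction to ground; the shunt arm Z3 also runs from the junction to ground. They appear in parallel: Z3 || Z2 = 9.724 + j1.639 Ω.
Step 4 — Series with input arm Z1: Z_in = Z1 + (Z3 || Z2) = 9.724 + j55.56 Ω = 56.4∠80.1° Ω.
Step 5 — Source phasor: V = 12∠145.6° V = -9.901 + j6.78 V.
Step 6 — Current: I = V / Z = 0.08814 + j0.1937 A = 0.2128∠65.5° A.
Step 7 — Complex power: S = V·I* = 0.4402 + j2.515 VA.
Step 8 — Real power: P = Re(S) = 0.4402 W.
Step 9 — Reactive power: Q = Im(S) = 2.515 VAR.
Step 10 — Apparent power: |S| = 2.553 VA.
Step 11 — Power factor: PF = P/|S| = 0.1724 (lagging).

(a) P = 0.4402 W  (b) Q = 2.515 VAR  (c) S = 2.553 VA  (d) PF = 0.1724 (lagging)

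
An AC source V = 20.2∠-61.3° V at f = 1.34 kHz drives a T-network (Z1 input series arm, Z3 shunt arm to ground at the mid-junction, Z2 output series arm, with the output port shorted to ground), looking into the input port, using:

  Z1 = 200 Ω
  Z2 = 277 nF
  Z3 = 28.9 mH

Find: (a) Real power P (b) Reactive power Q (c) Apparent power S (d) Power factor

Step 1 — Angular frequency: ω = 2π·f = 2π·1340 = 8419 rad/s.
Step 2 — Component impedances:
  Z1: Z = R = 200 Ω
  Z2: Z = 1/(jωC) = -j/(ω·C) = 0 - j428.8 Ω
  Z3: Z = jωL = j·8419·0.0289 = 0 + j243.3 Ω
Step 3 — With the output port shorted to ground, the output series arm Z2 runs from the junction to ground; the shunt arm Z3 also runs from the junction to ground. They appear in parallel: Z3 || Z2 = 0 + j562.6 Ω.
Step 4 — Series with input arm Z1: Z_in = Z1 + (Z3 || Z2) = 200 + j562.6 Ω = 597.1∠70.4° Ω.
Step 5 — Source phasor: V = 20.2∠-61.3° V = 9.701 - j17.72 V.
Step 6 — Current: I = V / Z = -0.02252 - j0.02525 A = 0.03383∠-131.7° A.
Step 7 — Complex power: S = V·I* = 0.2289 + j0.6439 VA.
Step 8 — Real power: P = Re(S) = 0.2289 W.
Step 9 — Reactive power: Q = Im(S) = 0.6439 VAR.
Step 10 — Apparent power: |S| = 0.6834 VA.
Step 11 — Power factor: PF = P/|S| = 0.335 (lagging).

(a) P = 0.2289 W  (b) Q = 0.6439 VAR  (c) S = 0.6834 VA  (d) PF = 0.335 (lagging)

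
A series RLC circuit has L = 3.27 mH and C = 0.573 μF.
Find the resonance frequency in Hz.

Step 1 — Resonance condition Im(Z)=0 gives ω₀ = 1/√(LC).
Step 2 — ω₀ = 1/√(0.00327·5.73e-07) = 2.31e+04 rad/s.
Step 3 — f₀ = ω₀/(2π) = 3677 Hz.

f₀ = 3677 Hz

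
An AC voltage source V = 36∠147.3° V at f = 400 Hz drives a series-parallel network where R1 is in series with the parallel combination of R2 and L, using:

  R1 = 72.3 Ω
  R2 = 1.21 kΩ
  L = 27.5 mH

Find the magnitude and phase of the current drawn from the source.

Step 1 — Angular frequency: ω = 2π·f = 2π·400 = 2513 rad/s.
Step 2 — Component impedances:
  R1: Z = R = 72.3 Ω
  R2: Z = R = 1210 Ω
  L: Z = jωL = j·2513·0.0275 = 0 + j69.12 Ω
Step 3 — Parallel branch: R2 || L = 1/(1/R2 + 1/L) = 3.935 + j68.89 Ω.
Step 4 — Series with R1: Z_total = R1 + (R2 || L) = 76.24 + j68.89 Ω = 102.8∠42.1° Ω.
Step 5 — Source phasor: V = 36∠147.3° V = -30.29 + j19.45 V.
Step 6 — Ohm's law: I = V / Z_total = (-30.29 + j19.45) / (76.24 + j68.89) = -0.09185 + j0.3381 A.
Step 7 — Convert to polar: |I| = 0.3504 A, ∠I = 105.2°.

I = 0.3504∠105.2° A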